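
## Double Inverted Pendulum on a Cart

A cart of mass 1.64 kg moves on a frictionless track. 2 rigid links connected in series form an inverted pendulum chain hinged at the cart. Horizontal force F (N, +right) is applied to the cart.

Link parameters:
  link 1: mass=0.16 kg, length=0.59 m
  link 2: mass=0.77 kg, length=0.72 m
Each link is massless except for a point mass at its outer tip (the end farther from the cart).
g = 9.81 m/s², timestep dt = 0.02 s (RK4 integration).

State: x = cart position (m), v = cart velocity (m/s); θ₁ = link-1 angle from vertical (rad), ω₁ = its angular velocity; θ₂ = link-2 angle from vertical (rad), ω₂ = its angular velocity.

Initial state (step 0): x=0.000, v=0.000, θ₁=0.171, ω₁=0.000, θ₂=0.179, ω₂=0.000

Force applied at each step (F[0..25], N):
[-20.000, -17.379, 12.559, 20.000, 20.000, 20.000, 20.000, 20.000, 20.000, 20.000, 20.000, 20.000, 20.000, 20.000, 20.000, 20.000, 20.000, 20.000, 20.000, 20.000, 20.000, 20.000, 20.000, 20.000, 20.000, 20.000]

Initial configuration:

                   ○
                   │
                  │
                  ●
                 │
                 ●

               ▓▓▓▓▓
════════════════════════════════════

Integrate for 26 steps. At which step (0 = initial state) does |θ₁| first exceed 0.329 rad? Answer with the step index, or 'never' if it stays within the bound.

apply F[0]=-20.000 → step 1: x=-0.003, v=-0.258, θ₁=0.176, ω₁=0.481, θ₂=0.179, ω₂=0.008
apply F[1]=-17.379 → step 2: x=-0.010, v=-0.485, θ₁=0.190, ω₁=0.922, θ₂=0.179, ω₂=0.004
apply F[2]=+12.559 → step 3: x=-0.018, v=-0.355, θ₁=0.207, ω₁=0.805, θ₂=0.179, ω₂=-0.028
apply F[3]=+20.000 → step 4: x=-0.023, v=-0.139, θ₁=0.221, ω₁=0.585, θ₂=0.178, ω₂=-0.095
apply F[4]=+20.000 → step 5: x=-0.024, v=0.075, θ₁=0.231, ω₁=0.400, θ₂=0.175, ω₂=-0.188
apply F[5]=+20.000 → step 6: x=-0.020, v=0.288, θ₁=0.237, ω₁=0.242, θ₂=0.170, ω₂=-0.304
apply F[6]=+20.000 → step 7: x=-0.012, v=0.501, θ₁=0.240, ω₁=0.108, θ₂=0.163, ω₂=-0.439
apply F[7]=+20.000 → step 8: x=-0.000, v=0.713, θ₁=0.241, ω₁=-0.008, θ₂=0.152, ω₂=-0.594
apply F[8]=+20.000 → step 9: x=0.016, v=0.927, θ₁=0.240, ω₁=-0.106, θ₂=0.139, ω₂=-0.767
apply F[9]=+20.000 → step 10: x=0.037, v=1.141, θ₁=0.237, ω₁=-0.189, θ₂=0.122, ω₂=-0.959
apply F[10]=+20.000 → step 11: x=0.062, v=1.357, θ₁=0.233, ω₁=-0.259, θ₂=0.100, ω₂=-1.170
apply F[11]=+20.000 → step 12: x=0.091, v=1.575, θ₁=0.227, ω₁=-0.318, θ₂=0.075, ω₂=-1.399
apply F[12]=+20.000 → step 13: x=0.125, v=1.795, θ₁=0.220, ω₁=-0.371, θ₂=0.044, ω₂=-1.646
apply F[13]=+20.000 → step 14: x=0.163, v=2.018, θ₁=0.212, ω₁=-0.423, θ₂=0.009, ω₂=-1.906
apply F[14]=+20.000 → step 15: x=0.205, v=2.244, θ₁=0.203, ω₁=-0.483, θ₂=-0.032, ω₂=-2.174
apply F[15]=+20.000 → step 16: x=0.253, v=2.473, θ₁=0.193, ω₁=-0.563, θ₂=-0.078, ω₂=-2.441
apply F[16]=+20.000 → step 17: x=0.304, v=2.705, θ₁=0.180, ω₁=-0.677, θ₂=-0.130, ω₂=-2.699
apply F[17]=+20.000 → step 18: x=0.361, v=2.940, θ₁=0.165, ω₁=-0.836, θ₂=-0.186, ω₂=-2.938
apply F[18]=+20.000 → step 19: x=0.422, v=3.178, θ₁=0.147, ω₁=-1.053, θ₂=-0.247, ω₂=-3.148
apply F[19]=+20.000 → step 20: x=0.488, v=3.418, θ₁=0.123, ω₁=-1.335, θ₂=-0.312, ω₂=-3.322
apply F[20]=+20.000 → step 21: x=0.559, v=3.659, θ₁=0.093, ω₁=-1.689, θ₂=-0.379, ω₂=-3.453
apply F[21]=+20.000 → step 22: x=0.634, v=3.902, θ₁=0.055, ω₁=-2.122, θ₂=-0.449, ω₂=-3.531
apply F[22]=+20.000 → step 23: x=0.715, v=4.146, θ₁=0.007, ω₁=-2.638, θ₂=-0.520, ω₂=-3.543
apply F[23]=+20.000 → step 24: x=0.800, v=4.390, θ₁=-0.051, ω₁=-3.245, θ₂=-0.591, ω₂=-3.474
apply F[24]=+20.000 → step 25: x=0.890, v=4.632, θ₁=-0.123, ω₁=-3.954, θ₂=-0.659, ω₂=-3.299
apply F[25]=+20.000 → step 26: x=0.985, v=4.868, θ₁=-0.210, ω₁=-4.781, θ₂=-0.722, ω₂=-2.982
max |θ₁| = 0.241 ≤ 0.329 over all 27 states.

Answer: never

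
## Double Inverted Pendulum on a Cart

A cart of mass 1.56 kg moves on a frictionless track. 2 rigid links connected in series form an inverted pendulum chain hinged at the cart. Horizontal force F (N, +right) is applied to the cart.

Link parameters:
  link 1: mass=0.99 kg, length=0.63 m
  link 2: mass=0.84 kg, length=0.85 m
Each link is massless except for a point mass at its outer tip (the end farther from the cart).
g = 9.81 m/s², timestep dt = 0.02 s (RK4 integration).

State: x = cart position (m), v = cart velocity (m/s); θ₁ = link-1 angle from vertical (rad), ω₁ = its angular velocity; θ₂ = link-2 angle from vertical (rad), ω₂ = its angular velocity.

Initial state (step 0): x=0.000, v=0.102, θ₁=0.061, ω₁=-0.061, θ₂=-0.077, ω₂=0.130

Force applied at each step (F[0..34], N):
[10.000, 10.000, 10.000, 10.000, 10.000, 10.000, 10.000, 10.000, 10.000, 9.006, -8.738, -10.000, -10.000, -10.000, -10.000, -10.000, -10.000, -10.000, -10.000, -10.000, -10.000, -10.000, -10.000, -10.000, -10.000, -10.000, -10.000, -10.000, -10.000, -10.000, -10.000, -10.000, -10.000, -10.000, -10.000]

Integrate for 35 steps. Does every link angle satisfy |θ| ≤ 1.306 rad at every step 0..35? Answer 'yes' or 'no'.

Answer: yes

Derivation:
apply F[0]=+10.000 → step 1: x=0.003, v=0.216, θ₁=0.059, ω₁=-0.187, θ₂=-0.075, ω₂=0.071
apply F[1]=+10.000 → step 2: x=0.009, v=0.331, θ₁=0.053, ω₁=-0.318, θ₂=-0.074, ω₂=0.015
apply F[2]=+10.000 → step 3: x=0.016, v=0.448, θ₁=0.046, ω₁=-0.454, θ₂=-0.074, ω₂=-0.038
apply F[3]=+10.000 → step 4: x=0.027, v=0.567, θ₁=0.035, ω₁=-0.600, θ₂=-0.076, ω₂=-0.087
apply F[4]=+10.000 → step 5: x=0.039, v=0.689, θ₁=0.022, ω₁=-0.757, θ₂=-0.078, ω₂=-0.131
apply F[5]=+10.000 → step 6: x=0.054, v=0.814, θ₁=0.005, ω₁=-0.929, θ₂=-0.081, ω₂=-0.169
apply F[6]=+10.000 → step 7: x=0.072, v=0.943, θ₁=-0.016, ω₁=-1.116, θ₂=-0.085, ω₂=-0.199
apply F[7]=+10.000 → step 8: x=0.092, v=1.077, θ₁=-0.040, ω₁=-1.323, θ₂=-0.089, ω₂=-0.222
apply F[8]=+10.000 → step 9: x=0.115, v=1.215, θ₁=-0.069, ω₁=-1.552, θ₂=-0.093, ω₂=-0.235
apply F[9]=+9.006 → step 10: x=0.140, v=1.345, θ₁=-0.102, ω₁=-1.782, θ₂=-0.098, ω₂=-0.238
apply F[10]=-8.738 → step 11: x=0.166, v=1.257, θ₁=-0.137, ω₁=-1.683, θ₂=-0.103, ω₂=-0.231
apply F[11]=-10.000 → step 12: x=0.191, v=1.160, θ₁=-0.169, ω₁=-1.590, θ₂=-0.107, ω₂=-0.213
apply F[12]=-10.000 → step 13: x=0.213, v=1.070, θ₁=-0.200, ω₁=-1.525, θ₂=-0.111, ω₂=-0.184
apply F[13]=-10.000 → step 14: x=0.233, v=0.987, θ₁=-0.230, ω₁=-1.487, θ₂=-0.115, ω₂=-0.144
apply F[14]=-10.000 → step 15: x=0.252, v=0.909, θ₁=-0.260, ω₁=-1.474, θ₂=-0.117, ω₂=-0.094
apply F[15]=-10.000 → step 16: x=0.270, v=0.837, θ₁=-0.290, ω₁=-1.486, θ₂=-0.118, ω₂=-0.034
apply F[16]=-10.000 → step 17: x=0.286, v=0.770, θ₁=-0.320, ω₁=-1.520, θ₂=-0.118, ω₂=0.036
apply F[17]=-10.000 → step 18: x=0.301, v=0.707, θ₁=-0.350, ω₁=-1.576, θ₂=-0.117, ω₂=0.116
apply F[18]=-10.000 → step 19: x=0.314, v=0.648, θ₁=-0.383, ω₁=-1.652, θ₂=-0.114, ω₂=0.204
apply F[19]=-10.000 → step 20: x=0.327, v=0.590, θ₁=-0.417, ω₁=-1.746, θ₂=-0.109, ω₂=0.300
apply F[20]=-10.000 → step 21: x=0.338, v=0.535, θ₁=-0.453, ω₁=-1.857, θ₂=-0.101, ω₂=0.403
apply F[21]=-10.000 → step 22: x=0.348, v=0.479, θ₁=-0.491, ω₁=-1.981, θ₂=-0.092, ω₂=0.511
apply F[22]=-10.000 → step 23: x=0.357, v=0.423, θ₁=-0.532, ω₁=-2.117, θ₂=-0.081, ω₂=0.624
apply F[23]=-10.000 → step 24: x=0.365, v=0.365, θ₁=-0.576, ω₁=-2.262, θ₂=-0.067, ω₂=0.737
apply F[24]=-10.000 → step 25: x=0.372, v=0.303, θ₁=-0.623, ω₁=-2.413, θ₂=-0.052, ω₂=0.850
apply F[25]=-10.000 → step 26: x=0.377, v=0.237, θ₁=-0.672, ω₁=-2.568, θ₂=-0.033, ω₂=0.959
apply F[26]=-10.000 → step 27: x=0.381, v=0.167, θ₁=-0.725, ω₁=-2.724, θ₂=-0.013, ω₂=1.062
apply F[27]=-10.000 → step 28: x=0.384, v=0.090, θ₁=-0.781, ω₁=-2.881, θ₂=0.009, ω₂=1.158
apply F[28]=-10.000 → step 29: x=0.385, v=0.007, θ₁=-0.840, ω₁=-3.038, θ₂=0.033, ω₂=1.243
apply F[29]=-10.000 → step 30: x=0.384, v=-0.083, θ₁=-0.903, ω₁=-3.195, θ₂=0.059, ω₂=1.316
apply F[30]=-10.000 → step 31: x=0.381, v=-0.181, θ₁=-0.968, ω₁=-3.355, θ₂=0.086, ω₂=1.376
apply F[31]=-10.000 → step 32: x=0.377, v=-0.286, θ₁=-1.037, ω₁=-3.518, θ₂=0.114, ω₂=1.420
apply F[32]=-10.000 → step 33: x=0.370, v=-0.400, θ₁=-1.109, ω₁=-3.688, θ₂=0.142, ω₂=1.449
apply F[33]=-10.000 → step 34: x=0.360, v=-0.523, θ₁=-1.185, ω₁=-3.868, θ₂=0.171, ω₂=1.459
apply F[34]=-10.000 → step 35: x=0.349, v=-0.656, θ₁=-1.264, ω₁=-4.062, θ₂=0.201, ω₂=1.449
Max |angle| over trajectory = 1.264 rad; bound = 1.306 → within bound.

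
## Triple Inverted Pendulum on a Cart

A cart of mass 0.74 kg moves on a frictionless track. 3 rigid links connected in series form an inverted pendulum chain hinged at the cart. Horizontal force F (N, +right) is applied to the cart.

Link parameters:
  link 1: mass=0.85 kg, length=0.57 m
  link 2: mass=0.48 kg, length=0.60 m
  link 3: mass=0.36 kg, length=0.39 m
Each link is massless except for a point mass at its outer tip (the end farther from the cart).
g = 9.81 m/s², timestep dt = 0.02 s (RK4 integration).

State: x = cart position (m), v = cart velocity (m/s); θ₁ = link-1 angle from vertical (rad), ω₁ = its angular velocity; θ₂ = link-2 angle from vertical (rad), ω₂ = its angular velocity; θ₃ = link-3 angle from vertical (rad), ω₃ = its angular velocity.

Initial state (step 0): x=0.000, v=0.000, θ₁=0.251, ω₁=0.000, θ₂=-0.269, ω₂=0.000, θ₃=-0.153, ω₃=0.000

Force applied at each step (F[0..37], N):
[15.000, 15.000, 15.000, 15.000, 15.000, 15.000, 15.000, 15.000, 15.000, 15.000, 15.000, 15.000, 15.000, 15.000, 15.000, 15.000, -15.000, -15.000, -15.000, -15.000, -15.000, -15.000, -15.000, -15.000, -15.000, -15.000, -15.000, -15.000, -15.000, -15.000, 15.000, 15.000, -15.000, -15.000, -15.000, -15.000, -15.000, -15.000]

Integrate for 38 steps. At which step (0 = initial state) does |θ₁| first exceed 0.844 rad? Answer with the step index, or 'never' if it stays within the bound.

apply F[0]=+15.000 → step 1: x=0.003, v=0.287, θ₁=0.249, ω₁=-0.248, θ₂=-0.273, ω₂=-0.370, θ₃=-0.152, ω₃=0.095
apply F[1]=+15.000 → step 2: x=0.012, v=0.578, θ₁=0.241, ω₁=-0.508, θ₂=-0.284, ω₂=-0.739, θ₃=-0.149, ω₃=0.194
apply F[2]=+15.000 → step 3: x=0.026, v=0.878, θ₁=0.228, ω₁=-0.793, θ₂=-0.302, ω₂=-1.102, θ₃=-0.144, ω₃=0.302
apply F[3]=+15.000 → step 4: x=0.047, v=1.189, θ₁=0.209, ω₁=-1.117, θ₂=-0.328, ω₂=-1.454, θ₃=-0.137, ω₃=0.420
apply F[4]=+15.000 → step 5: x=0.074, v=1.516, θ₁=0.183, ω₁=-1.495, θ₂=-0.360, ω₂=-1.786, θ₃=-0.127, ω₃=0.543
apply F[5]=+15.000 → step 6: x=0.107, v=1.863, θ₁=0.149, ω₁=-1.943, θ₂=-0.399, ω₂=-2.084, θ₃=-0.115, ω₃=0.664
apply F[6]=+15.000 → step 7: x=0.148, v=2.231, θ₁=0.105, ω₁=-2.474, θ₂=-0.443, ω₂=-2.325, θ₃=-0.101, ω₃=0.765
apply F[7]=+15.000 → step 8: x=0.197, v=2.621, θ₁=0.049, ω₁=-3.100, θ₂=-0.491, ω₂=-2.481, θ₃=-0.085, ω₃=0.819
apply F[8]=+15.000 → step 9: x=0.253, v=3.025, θ₁=-0.020, ω₁=-3.815, θ₂=-0.542, ω₂=-2.518, θ₃=-0.069, ω₃=0.789
apply F[9]=+15.000 → step 10: x=0.318, v=3.423, θ₁=-0.104, ω₁=-4.592, θ₂=-0.591, ω₂=-2.404, θ₃=-0.054, ω₃=0.632
apply F[10]=+15.000 → step 11: x=0.390, v=3.780, θ₁=-0.204, ω₁=-5.369, θ₂=-0.637, ω₂=-2.132, θ₃=-0.045, ω₃=0.304
apply F[11]=+15.000 → step 12: x=0.468, v=4.055, θ₁=-0.318, ω₁=-6.057, θ₂=-0.676, ω₂=-1.734, θ₃=-0.043, ω₃=-0.215
apply F[12]=+15.000 → step 13: x=0.551, v=4.215, θ₁=-0.445, ω₁=-6.581, θ₂=-0.706, ω₂=-1.289, θ₃=-0.054, ω₃=-0.900
apply F[13]=+15.000 → step 14: x=0.636, v=4.256, θ₁=-0.580, ω₁=-6.914, θ₂=-0.727, ω₂=-0.890, θ₃=-0.080, ω₃=-1.685
apply F[14]=+15.000 → step 15: x=0.721, v=4.198, θ₁=-0.720, ω₁=-7.087, θ₂=-0.742, ω₂=-0.600, θ₃=-0.122, ω₃=-2.492
apply F[15]=+15.000 → step 16: x=0.804, v=4.072, θ₁=-0.863, ω₁=-7.154, θ₂=-0.752, ω₂=-0.444, θ₃=-0.180, ω₃=-3.259
apply F[16]=-15.000 → step 17: x=0.880, v=3.573, θ₁=-1.003, ω₁=-6.891, θ₂=-0.761, ω₂=-0.407, θ₃=-0.246, ω₃=-3.403
apply F[17]=-15.000 → step 18: x=0.947, v=3.101, θ₁=-1.139, ω₁=-6.772, θ₂=-0.769, ω₂=-0.385, θ₃=-0.315, ω₃=-3.500
apply F[18]=-15.000 → step 19: x=1.004, v=2.636, θ₁=-1.275, ω₁=-6.772, θ₂=-0.776, ω₂=-0.375, θ₃=-0.386, ω₃=-3.579
apply F[19]=-15.000 → step 20: x=1.052, v=2.161, θ₁=-1.411, ω₁=-6.877, θ₂=-0.784, ω₂=-0.386, θ₃=-0.458, ω₃=-3.650
apply F[20]=-15.000 → step 21: x=1.091, v=1.664, θ₁=-1.550, ω₁=-7.083, θ₂=-0.792, ω₂=-0.432, θ₃=-0.532, ω₃=-3.718
apply F[21]=-15.000 → step 22: x=1.119, v=1.128, θ₁=-1.695, ω₁=-7.397, θ₂=-0.802, ω₂=-0.537, θ₃=-0.607, ω₃=-3.780
apply F[22]=-15.000 → step 23: x=1.135, v=0.540, θ₁=-1.847, ω₁=-7.837, θ₂=-0.814, ω₂=-0.733, θ₃=-0.683, ω₃=-3.832
apply F[23]=-15.000 → step 24: x=1.140, v=-0.122, θ₁=-2.009, ω₁=-8.438, θ₂=-0.832, ω₂=-1.070, θ₃=-0.760, ω₃=-3.869
apply F[24]=-15.000 → step 25: x=1.130, v=-0.882, θ₁=-2.186, ω₁=-9.255, θ₂=-0.858, ω₂=-1.630, θ₃=-0.838, ω₃=-3.887
apply F[25]=-15.000 → step 26: x=1.103, v=-1.774, θ₁=-2.382, ω₁=-10.373, θ₂=-0.899, ω₂=-2.556, θ₃=-0.916, ω₃=-3.887
apply F[26]=-15.000 → step 27: x=1.058, v=-2.818, θ₁=-2.604, ω₁=-11.879, θ₂=-0.965, ω₂=-4.112, θ₃=-0.993, ω₃=-3.877
apply F[27]=-15.000 → step 28: x=0.990, v=-3.933, θ₁=-2.859, ω₁=-13.665, θ₂=-1.071, ω₂=-6.721, θ₃=-1.071, ω₃=-3.871
apply F[28]=-15.000 → step 29: x=0.903, v=-4.706, θ₁=-3.146, ω₁=-14.814, θ₂=-1.242, ω₂=-10.521, θ₃=-1.148, ω₃=-3.904
apply F[29]=-15.000 → step 30: x=0.807, v=-4.712, θ₁=-3.437, ω₁=-13.917, θ₂=-1.491, ω₂=-14.132, θ₃=-1.229, ω₃=-4.348
apply F[30]=+15.000 → step 31: x=0.723, v=-3.799, θ₁=-3.681, ω₁=-10.474, θ₂=-1.789, ω₂=-15.372, θ₃=-1.332, ω₃=-6.164
apply F[31]=+15.000 → step 32: x=0.653, v=-3.166, θ₁=-3.857, ω₁=-7.171, θ₂=-2.095, ω₂=-15.030, θ₃=-1.484, ω₃=-9.197
apply F[32]=-15.000 → step 33: x=0.590, v=-3.210, θ₁=-3.977, ω₁=-4.771, θ₂=-2.392, ω₂=-14.586, θ₃=-1.703, ω₃=-12.716
apply F[33]=-15.000 → step 34: x=0.525, v=-3.247, θ₁=-4.048, ω₁=-2.293, θ₂=-2.676, ω₂=-13.715, θ₃=-1.994, ω₃=-16.466
apply F[34]=-15.000 → step 35: x=0.461, v=-3.179, θ₁=-4.068, ω₁=0.349, θ₂=-2.939, ω₂=-12.583, θ₃=-2.361, ω₃=-20.194
apply F[35]=-15.000 → step 36: x=0.400, v=-2.843, θ₁=-4.031, ω₁=3.418, θ₂=-3.180, ω₂=-11.607, θ₃=-2.801, ω₃=-23.692
apply F[36]=-15.000 → step 37: x=0.351, v=-1.886, θ₁=-3.925, ω₁=7.399, θ₂=-3.410, ω₂=-11.730, θ₃=-3.303, ω₃=-26.219
apply F[37]=-15.000 → step 38: x=0.332, v=0.235, θ₁=-3.728, ω₁=12.326, θ₂=-3.662, ω₂=-13.611, θ₃=-3.828, ω₃=-25.482
|θ₁| = 0.863 > 0.844 first at step 16.

Answer: 16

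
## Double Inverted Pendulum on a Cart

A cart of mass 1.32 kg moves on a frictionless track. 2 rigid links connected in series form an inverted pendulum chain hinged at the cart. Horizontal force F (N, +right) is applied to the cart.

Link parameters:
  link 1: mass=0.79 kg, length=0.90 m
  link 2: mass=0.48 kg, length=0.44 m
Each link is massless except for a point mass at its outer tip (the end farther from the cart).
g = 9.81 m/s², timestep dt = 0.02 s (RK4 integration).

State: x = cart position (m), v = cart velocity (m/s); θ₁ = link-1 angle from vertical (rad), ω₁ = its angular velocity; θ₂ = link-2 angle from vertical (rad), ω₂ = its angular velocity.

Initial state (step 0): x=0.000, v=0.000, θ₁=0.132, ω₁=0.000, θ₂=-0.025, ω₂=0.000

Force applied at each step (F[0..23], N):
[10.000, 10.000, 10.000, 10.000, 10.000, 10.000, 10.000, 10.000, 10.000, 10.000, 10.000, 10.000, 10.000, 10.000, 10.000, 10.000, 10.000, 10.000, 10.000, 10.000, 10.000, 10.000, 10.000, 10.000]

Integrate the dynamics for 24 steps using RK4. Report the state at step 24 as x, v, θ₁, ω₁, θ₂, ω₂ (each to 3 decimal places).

Answer: x=0.799, v=3.333, θ₁=-0.604, ω₁=-3.753, θ₂=-0.614, ω₂=-1.759

Derivation:
apply F[0]=+10.000 → step 1: x=0.001, v=0.125, θ₁=0.131, ω₁=-0.088, θ₂=-0.026, ω₂=-0.119
apply F[1]=+10.000 → step 2: x=0.005, v=0.251, θ₁=0.128, ω₁=-0.176, θ₂=-0.030, ω₂=-0.238
apply F[2]=+10.000 → step 3: x=0.011, v=0.377, θ₁=0.124, ω₁=-0.266, θ₂=-0.036, ω₂=-0.357
apply F[3]=+10.000 → step 4: x=0.020, v=0.505, θ₁=0.118, ω₁=-0.359, θ₂=-0.044, ω₂=-0.477
apply F[4]=+10.000 → step 5: x=0.032, v=0.635, θ₁=0.110, ω₁=-0.456, θ₂=-0.055, ω₂=-0.597
apply F[5]=+10.000 → step 6: x=0.046, v=0.766, θ₁=0.100, ω₁=-0.556, θ₂=-0.068, ω₂=-0.717
apply F[6]=+10.000 → step 7: x=0.062, v=0.900, θ₁=0.087, ω₁=-0.662, θ₂=-0.083, ω₂=-0.838
apply F[7]=+10.000 → step 8: x=0.082, v=1.037, θ₁=0.073, ω₁=-0.775, θ₂=-0.101, ω₂=-0.958
apply F[8]=+10.000 → step 9: x=0.104, v=1.177, θ₁=0.056, ω₁=-0.895, θ₂=-0.122, ω₂=-1.076
apply F[9]=+10.000 → step 10: x=0.129, v=1.320, θ₁=0.037, ω₁=-1.024, θ₂=-0.144, ω₂=-1.193
apply F[10]=+10.000 → step 11: x=0.156, v=1.467, θ₁=0.015, ω₁=-1.162, θ₂=-0.169, ω₂=-1.306
apply F[11]=+10.000 → step 12: x=0.187, v=1.618, θ₁=-0.009, ω₁=-1.311, θ₂=-0.197, ω₂=-1.414
apply F[12]=+10.000 → step 13: x=0.221, v=1.773, θ₁=-0.037, ω₁=-1.471, θ₂=-0.226, ω₂=-1.515
apply F[13]=+10.000 → step 14: x=0.258, v=1.931, θ₁=-0.068, ω₁=-1.643, θ₂=-0.257, ω₂=-1.606
apply F[14]=+10.000 → step 15: x=0.298, v=2.092, θ₁=-0.103, ω₁=-1.827, θ₂=-0.290, ω₂=-1.686
apply F[15]=+10.000 → step 16: x=0.342, v=2.255, θ₁=-0.141, ω₁=-2.023, θ₂=-0.325, ω₂=-1.751
apply F[16]=+10.000 → step 17: x=0.389, v=2.418, θ₁=-0.184, ω₁=-2.230, θ₂=-0.360, ω₂=-1.799
apply F[17]=+10.000 → step 18: x=0.439, v=2.579, θ₁=-0.231, ω₁=-2.447, θ₂=-0.396, ω₂=-1.830
apply F[18]=+10.000 → step 19: x=0.492, v=2.735, θ₁=-0.282, ω₁=-2.670, θ₂=-0.433, ω₂=-1.842
apply F[19]=+10.000 → step 20: x=0.548, v=2.884, θ₁=-0.338, ω₁=-2.896, θ₂=-0.470, ω₂=-1.838
apply F[20]=+10.000 → step 21: x=0.607, v=3.022, θ₁=-0.398, ω₁=-3.122, θ₂=-0.507, ω₂=-1.820
apply F[21]=+10.000 → step 22: x=0.669, v=3.144, θ₁=-0.462, ω₁=-3.343, θ₂=-0.543, ω₂=-1.796
apply F[22]=+10.000 → step 23: x=0.733, v=3.249, θ₁=-0.531, ω₁=-3.554, θ₂=-0.578, ω₂=-1.772
apply F[23]=+10.000 → step 24: x=0.799, v=3.333, θ₁=-0.604, ω₁=-3.753, θ₂=-0.614, ω₂=-1.759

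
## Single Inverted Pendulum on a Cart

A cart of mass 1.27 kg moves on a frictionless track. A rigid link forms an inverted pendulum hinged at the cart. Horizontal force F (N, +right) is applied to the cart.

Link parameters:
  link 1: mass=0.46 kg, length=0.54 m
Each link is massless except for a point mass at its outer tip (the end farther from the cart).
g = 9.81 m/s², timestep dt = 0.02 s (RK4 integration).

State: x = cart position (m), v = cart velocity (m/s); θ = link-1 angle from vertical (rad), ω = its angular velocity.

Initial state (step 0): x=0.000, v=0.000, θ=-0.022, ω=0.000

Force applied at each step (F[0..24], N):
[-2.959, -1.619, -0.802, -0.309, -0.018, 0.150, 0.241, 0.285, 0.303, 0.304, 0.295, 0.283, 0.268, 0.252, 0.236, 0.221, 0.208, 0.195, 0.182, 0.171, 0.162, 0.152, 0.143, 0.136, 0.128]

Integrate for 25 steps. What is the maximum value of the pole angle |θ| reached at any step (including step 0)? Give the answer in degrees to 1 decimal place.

Answer: 1.3°

Derivation:
apply F[0]=-2.959 → step 1: x=-0.000, v=-0.045, θ=-0.021, ω=0.075
apply F[1]=-1.619 → step 2: x=-0.002, v=-0.069, θ=-0.019, ω=0.113
apply F[2]=-0.802 → step 3: x=-0.003, v=-0.080, θ=-0.017, ω=0.127
apply F[3]=-0.309 → step 4: x=-0.005, v=-0.084, θ=-0.014, ω=0.128
apply F[4]=-0.018 → step 5: x=-0.006, v=-0.084, θ=-0.012, ω=0.122
apply F[5]=+0.150 → step 6: x=-0.008, v=-0.080, θ=-0.010, ω=0.113
apply F[6]=+0.241 → step 7: x=-0.010, v=-0.076, θ=-0.007, ω=0.101
apply F[7]=+0.285 → step 8: x=-0.011, v=-0.071, θ=-0.006, ω=0.090
apply F[8]=+0.303 → step 9: x=-0.012, v=-0.066, θ=-0.004, ω=0.079
apply F[9]=+0.304 → step 10: x=-0.014, v=-0.061, θ=-0.002, ω=0.068
apply F[10]=+0.295 → step 11: x=-0.015, v=-0.056, θ=-0.001, ω=0.059
apply F[11]=+0.283 → step 12: x=-0.016, v=-0.052, θ=-0.000, ω=0.050
apply F[12]=+0.268 → step 13: x=-0.017, v=-0.048, θ=0.001, ω=0.043
apply F[13]=+0.252 → step 14: x=-0.018, v=-0.044, θ=0.002, ω=0.036
apply F[14]=+0.236 → step 15: x=-0.019, v=-0.040, θ=0.002, ω=0.030
apply F[15]=+0.221 → step 16: x=-0.019, v=-0.037, θ=0.003, ω=0.025
apply F[16]=+0.208 → step 17: x=-0.020, v=-0.034, θ=0.003, ω=0.021
apply F[17]=+0.195 → step 18: x=-0.021, v=-0.031, θ=0.004, ω=0.017
apply F[18]=+0.182 → step 19: x=-0.021, v=-0.028, θ=0.004, ω=0.013
apply F[19]=+0.171 → step 20: x=-0.022, v=-0.026, θ=0.004, ω=0.010
apply F[20]=+0.162 → step 21: x=-0.022, v=-0.024, θ=0.004, ω=0.008
apply F[21]=+0.152 → step 22: x=-0.023, v=-0.022, θ=0.005, ω=0.006
apply F[22]=+0.143 → step 23: x=-0.023, v=-0.020, θ=0.005, ω=0.004
apply F[23]=+0.136 → step 24: x=-0.024, v=-0.018, θ=0.005, ω=0.002
apply F[24]=+0.128 → step 25: x=-0.024, v=-0.016, θ=0.005, ω=0.001
Max |angle| over trajectory = 0.022 rad = 1.3°.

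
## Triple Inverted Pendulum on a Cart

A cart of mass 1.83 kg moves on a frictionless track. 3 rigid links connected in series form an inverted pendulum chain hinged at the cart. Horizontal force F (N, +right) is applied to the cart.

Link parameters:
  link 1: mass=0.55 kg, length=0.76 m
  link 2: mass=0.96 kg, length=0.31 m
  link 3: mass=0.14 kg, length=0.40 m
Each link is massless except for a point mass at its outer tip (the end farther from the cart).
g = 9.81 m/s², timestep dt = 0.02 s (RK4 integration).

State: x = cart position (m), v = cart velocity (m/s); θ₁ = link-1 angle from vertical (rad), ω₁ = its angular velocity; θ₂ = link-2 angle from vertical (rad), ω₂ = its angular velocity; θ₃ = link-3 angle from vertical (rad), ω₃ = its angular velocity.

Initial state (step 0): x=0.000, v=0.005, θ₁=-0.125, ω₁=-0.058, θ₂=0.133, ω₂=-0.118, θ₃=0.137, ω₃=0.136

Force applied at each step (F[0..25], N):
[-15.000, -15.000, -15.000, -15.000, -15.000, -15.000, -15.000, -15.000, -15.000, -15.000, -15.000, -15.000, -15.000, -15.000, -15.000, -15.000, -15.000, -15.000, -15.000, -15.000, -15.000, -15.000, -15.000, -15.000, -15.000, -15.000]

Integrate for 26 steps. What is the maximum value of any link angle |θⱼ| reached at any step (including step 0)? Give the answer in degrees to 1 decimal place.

Answer: 127.8°

Derivation:
apply F[0]=-15.000 → step 1: x=-0.001, v=-0.138, θ₁=-0.126, ω₁=-0.026, θ₂=0.135, ω₂=0.347, θ₃=0.140, ω₃=0.139
apply F[1]=-15.000 → step 2: x=-0.006, v=-0.281, θ₁=-0.126, ω₁=0.005, θ₂=0.147, ω₂=0.819, θ₃=0.143, ω₃=0.139
apply F[2]=-15.000 → step 3: x=-0.013, v=-0.424, θ₁=-0.126, ω₁=0.034, θ₂=0.168, ω₂=1.306, θ₃=0.145, ω₃=0.133
apply F[3]=-15.000 → step 4: x=-0.022, v=-0.569, θ₁=-0.125, ω₁=0.065, θ₂=0.199, ω₂=1.812, θ₃=0.148, ω₃=0.116
apply F[4]=-15.000 → step 5: x=-0.035, v=-0.715, θ₁=-0.123, ω₁=0.099, θ₂=0.241, ω₂=2.335, θ₃=0.150, ω₃=0.088
apply F[5]=-15.000 → step 6: x=-0.051, v=-0.863, θ₁=-0.121, ω₁=0.141, θ₂=0.293, ω₂=2.872, θ₃=0.151, ω₃=0.049
apply F[6]=-15.000 → step 7: x=-0.070, v=-1.013, θ₁=-0.117, ω₁=0.200, θ₂=0.356, ω₂=3.409, θ₃=0.152, ω₃=0.003
apply F[7]=-15.000 → step 8: x=-0.092, v=-1.166, θ₁=-0.113, ω₁=0.282, θ₂=0.429, ω₂=3.935, θ₃=0.151, ω₃=-0.043
apply F[8]=-15.000 → step 9: x=-0.116, v=-1.320, θ₁=-0.106, ω₁=0.397, θ₂=0.513, ω₂=4.434, θ₃=0.150, ω₃=-0.080
apply F[9]=-15.000 → step 10: x=-0.144, v=-1.477, θ₁=-0.096, ω₁=0.550, θ₂=0.606, ω₂=4.898, θ₃=0.148, ω₃=-0.099
apply F[10]=-15.000 → step 11: x=-0.176, v=-1.636, θ₁=-0.084, ω₁=0.747, θ₂=0.708, ω₂=5.321, θ₃=0.146, ω₃=-0.089
apply F[11]=-15.000 → step 12: x=-0.210, v=-1.796, θ₁=-0.066, ω₁=0.989, θ₂=0.819, ω₂=5.701, θ₃=0.145, ω₃=-0.045
apply F[12]=-15.000 → step 13: x=-0.247, v=-1.958, θ₁=-0.044, ω₁=1.280, θ₂=0.936, ω₂=6.036, θ₃=0.145, ω₃=0.039
apply F[13]=-15.000 → step 14: x=-0.288, v=-2.121, θ₁=-0.015, ω₁=1.619, θ₂=1.060, ω₂=6.321, θ₃=0.147, ω₃=0.166
apply F[14]=-15.000 → step 15: x=-0.332, v=-2.285, θ₁=0.021, ω₁=2.004, θ₂=1.189, ω₂=6.550, θ₃=0.152, ω₃=0.335
apply F[15]=-15.000 → step 16: x=-0.380, v=-2.449, θ₁=0.066, ω₁=2.432, θ₂=1.321, ω₂=6.707, θ₃=0.160, ω₃=0.542
apply F[16]=-15.000 → step 17: x=-0.430, v=-2.614, θ₁=0.119, ω₁=2.894, θ₂=1.456, ω₂=6.770, θ₃=0.174, ω₃=0.779
apply F[17]=-15.000 → step 18: x=-0.484, v=-2.777, θ₁=0.182, ω₁=3.379, θ₂=1.591, ω₂=6.708, θ₃=0.192, ω₃=1.032
apply F[18]=-15.000 → step 19: x=-0.541, v=-2.937, θ₁=0.254, ω₁=3.872, θ₂=1.724, ω₂=6.488, θ₃=0.215, ω₃=1.285
apply F[19]=-15.000 → step 20: x=-0.602, v=-3.090, θ₁=0.336, ω₁=4.352, θ₂=1.850, ω₂=6.073, θ₃=0.243, ω₃=1.518
apply F[20]=-15.000 → step 21: x=-0.665, v=-3.231, θ₁=0.428, ω₁=4.802, θ₂=1.965, ω₂=5.436, θ₃=0.275, ω₃=1.713
apply F[21]=-15.000 → step 22: x=-0.731, v=-3.358, θ₁=0.528, ω₁=5.206, θ₂=2.065, ω₂=4.563, θ₃=0.311, ω₃=1.861
apply F[22]=-15.000 → step 23: x=-0.799, v=-3.466, θ₁=0.636, ω₁=5.563, θ₂=2.146, ω₂=3.460, θ₃=0.349, ω₃=1.965
apply F[23]=-15.000 → step 24: x=-0.869, v=-3.552, θ₁=0.751, ω₁=5.886, θ₂=2.202, ω₂=2.142, θ₃=0.390, ω₃=2.040
apply F[24]=-15.000 → step 25: x=-0.941, v=-3.612, θ₁=0.871, ω₁=6.202, θ₂=2.230, ω₂=0.626, θ₃=0.431, ω₃=2.120
apply F[25]=-15.000 → step 26: x=-1.014, v=-3.643, θ₁=0.999, ω₁=6.555, θ₂=2.226, ω₂=-1.097, θ₃=0.475, ω₃=2.255
Max |angle| over trajectory = 2.230 rad = 127.8°.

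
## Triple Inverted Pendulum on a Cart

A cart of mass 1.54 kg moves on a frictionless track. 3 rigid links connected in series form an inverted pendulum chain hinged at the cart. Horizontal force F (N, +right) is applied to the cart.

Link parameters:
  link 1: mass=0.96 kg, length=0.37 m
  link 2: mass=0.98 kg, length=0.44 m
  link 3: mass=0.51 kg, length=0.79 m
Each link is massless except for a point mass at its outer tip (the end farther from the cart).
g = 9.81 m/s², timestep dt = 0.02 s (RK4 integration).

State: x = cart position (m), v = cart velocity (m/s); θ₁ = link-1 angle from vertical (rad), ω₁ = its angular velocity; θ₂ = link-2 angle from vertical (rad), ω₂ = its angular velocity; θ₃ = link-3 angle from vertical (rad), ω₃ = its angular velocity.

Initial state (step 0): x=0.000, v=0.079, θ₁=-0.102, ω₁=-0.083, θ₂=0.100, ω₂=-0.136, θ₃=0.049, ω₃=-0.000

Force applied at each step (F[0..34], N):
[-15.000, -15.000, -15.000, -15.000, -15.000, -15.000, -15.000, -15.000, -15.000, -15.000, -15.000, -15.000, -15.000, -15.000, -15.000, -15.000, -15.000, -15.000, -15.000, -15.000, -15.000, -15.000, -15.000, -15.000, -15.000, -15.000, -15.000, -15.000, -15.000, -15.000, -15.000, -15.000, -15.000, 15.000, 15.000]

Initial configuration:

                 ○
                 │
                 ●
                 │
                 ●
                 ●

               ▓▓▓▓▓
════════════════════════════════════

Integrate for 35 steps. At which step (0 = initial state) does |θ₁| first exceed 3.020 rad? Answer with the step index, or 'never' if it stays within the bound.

apply F[0]=-15.000 → step 1: x=-0.000, v=-0.084, θ₁=-0.101, ω₁=0.136, θ₂=0.100, ω₂=0.107, θ₃=0.049, ω₃=-0.019
apply F[1]=-15.000 → step 2: x=-0.003, v=-0.247, θ₁=-0.097, ω₁=0.361, θ₂=0.104, ω₂=0.349, θ₃=0.048, ω₃=-0.039
apply F[2]=-15.000 → step 3: x=-0.010, v=-0.413, θ₁=-0.087, ω₁=0.600, θ₂=0.114, ω₂=0.588, θ₃=0.047, ω₃=-0.061
apply F[3]=-15.000 → step 4: x=-0.020, v=-0.584, θ₁=-0.072, ω₁=0.863, θ₂=0.128, ω₂=0.824, θ₃=0.046, ω₃=-0.087
apply F[4]=-15.000 → step 5: x=-0.033, v=-0.760, θ₁=-0.052, ω₁=1.159, θ₂=0.147, ω₂=1.054, θ₃=0.044, ω₃=-0.118
apply F[5]=-15.000 → step 6: x=-0.050, v=-0.944, θ₁=-0.026, ω₁=1.500, θ₂=0.170, ω₂=1.271, θ₃=0.041, ω₃=-0.154
apply F[6]=-15.000 → step 7: x=-0.071, v=-1.137, θ₁=0.008, ω₁=1.898, θ₂=0.197, ω₂=1.470, θ₃=0.038, ω₃=-0.195
apply F[7]=-15.000 → step 8: x=-0.096, v=-1.337, θ₁=0.051, ω₁=2.360, θ₂=0.228, ω₂=1.639, θ₃=0.033, ω₃=-0.237
apply F[8]=-15.000 → step 9: x=-0.125, v=-1.545, θ₁=0.103, ω₁=2.892, θ₂=0.263, ω₂=1.767, θ₃=0.028, ω₃=-0.275
apply F[9]=-15.000 → step 10: x=-0.158, v=-1.754, θ₁=0.167, ω₁=3.488, θ₂=0.299, ω₂=1.843, θ₃=0.022, ω₃=-0.303
apply F[10]=-15.000 → step 11: x=-0.195, v=-1.956, θ₁=0.243, ω₁=4.124, θ₂=0.336, ω₂=1.864, θ₃=0.016, ω₃=-0.309
apply F[11]=-15.000 → step 12: x=-0.236, v=-2.139, θ₁=0.332, ω₁=4.756, θ₂=0.373, ω₂=1.840, θ₃=0.010, ω₃=-0.285
apply F[12]=-15.000 → step 13: x=-0.280, v=-2.288, θ₁=0.433, ω₁=5.331, θ₂=0.409, ω₂=1.802, θ₃=0.005, ω₃=-0.223
apply F[13]=-15.000 → step 14: x=-0.327, v=-2.395, θ₁=0.544, ω₁=5.804, θ₂=0.445, ω₂=1.789, θ₃=0.001, ω₃=-0.125
apply F[14]=-15.000 → step 15: x=-0.376, v=-2.460, θ₁=0.664, ω₁=6.161, θ₂=0.481, ω₂=1.836, θ₃=0.000, ω₃=0.002
apply F[15]=-15.000 → step 16: x=-0.425, v=-2.486, θ₁=0.790, ω₁=6.417, θ₂=0.519, ω₂=1.964, θ₃=0.002, ω₃=0.149
apply F[16]=-15.000 → step 17: x=-0.475, v=-2.482, θ₁=0.920, ω₁=6.597, θ₂=0.561, ω₂=2.178, θ₃=0.006, ω₃=0.310
apply F[17]=-15.000 → step 18: x=-0.524, v=-2.453, θ₁=1.054, ω₁=6.726, θ₂=0.607, ω₂=2.472, θ₃=0.014, ω₃=0.482
apply F[18]=-15.000 → step 19: x=-0.573, v=-2.404, θ₁=1.189, ω₁=6.823, θ₂=0.660, ω₂=2.842, θ₃=0.026, ω₃=0.664
apply F[19]=-15.000 → step 20: x=-0.620, v=-2.337, θ₁=1.326, ω₁=6.896, θ₂=0.721, ω₂=3.283, θ₃=0.041, ω₃=0.859
apply F[20]=-15.000 → step 21: x=-0.666, v=-2.254, θ₁=1.465, ω₁=6.948, θ₂=0.792, ω₂=3.790, θ₃=0.060, ω₃=1.074
apply F[21]=-15.000 → step 22: x=-0.710, v=-2.156, θ₁=1.604, ω₁=6.974, θ₂=0.873, ω₂=4.361, θ₃=0.084, ω₃=1.316
apply F[22]=-15.000 → step 23: x=-0.752, v=-2.045, θ₁=1.744, ω₁=6.964, θ₂=0.967, ω₂=4.993, θ₃=0.113, ω₃=1.594
apply F[23]=-15.000 → step 24: x=-0.792, v=-1.924, θ₁=1.882, ω₁=6.902, θ₂=1.073, ω₂=5.686, θ₃=0.148, ω₃=1.922
apply F[24]=-15.000 → step 25: x=-0.829, v=-1.794, θ₁=2.019, ω₁=6.764, θ₂=1.194, ω₂=6.435, θ₃=0.190, ω₃=2.314
apply F[25]=-15.000 → step 26: x=-0.864, v=-1.659, θ₁=2.152, ω₁=6.523, θ₂=1.331, ω₂=7.235, θ₃=0.241, ω₃=2.791
apply F[26]=-15.000 → step 27: x=-0.896, v=-1.523, θ₁=2.279, ω₁=6.153, θ₂=1.484, ω₂=8.074, θ₃=0.303, ω₃=3.374
apply F[27]=-15.000 → step 28: x=-0.925, v=-1.388, θ₁=2.397, ω₁=5.633, θ₂=1.654, ω₂=8.934, θ₃=0.377, ω₃=4.090
apply F[28]=-15.000 → step 29: x=-0.951, v=-1.253, θ₁=2.504, ω₁=4.974, θ₂=1.841, ω₂=9.783, θ₃=0.467, ω₃=4.969
apply F[29]=-15.000 → step 30: x=-0.975, v=-1.115, θ₁=2.596, ω₁=4.230, θ₂=2.045, ω₂=10.565, θ₃=0.577, ω₃=6.042
apply F[30]=-15.000 → step 31: x=-0.996, v=-0.967, θ₁=2.673, ω₁=3.534, θ₂=2.263, ω₂=11.164, θ₃=0.710, ω₃=7.333
apply F[31]=-15.000 → step 32: x=-1.014, v=-0.815, θ₁=2.739, ω₁=3.085, θ₂=2.489, ω₂=11.351, θ₃=0.872, ω₃=8.817
apply F[32]=-15.000 → step 33: x=-1.028, v=-0.684, θ₁=2.799, ω₁=3.042, θ₂=2.712, ω₂=10.825, θ₃=1.064, ω₃=10.367
apply F[33]=+15.000 → step 34: x=-1.038, v=-0.262, θ₁=2.872, ω₁=4.236, θ₂=2.916, ω₂=9.439, θ₃=1.284, ω₃=11.659
apply F[34]=+15.000 → step 35: x=-1.039, v=0.098, θ₁=2.969, ω₁=5.509, θ₂=3.085, ω₂=7.387, θ₃=1.529, ω₃=12.787
max |θ₁| = 2.969 ≤ 3.020 over all 36 states.

Answer: never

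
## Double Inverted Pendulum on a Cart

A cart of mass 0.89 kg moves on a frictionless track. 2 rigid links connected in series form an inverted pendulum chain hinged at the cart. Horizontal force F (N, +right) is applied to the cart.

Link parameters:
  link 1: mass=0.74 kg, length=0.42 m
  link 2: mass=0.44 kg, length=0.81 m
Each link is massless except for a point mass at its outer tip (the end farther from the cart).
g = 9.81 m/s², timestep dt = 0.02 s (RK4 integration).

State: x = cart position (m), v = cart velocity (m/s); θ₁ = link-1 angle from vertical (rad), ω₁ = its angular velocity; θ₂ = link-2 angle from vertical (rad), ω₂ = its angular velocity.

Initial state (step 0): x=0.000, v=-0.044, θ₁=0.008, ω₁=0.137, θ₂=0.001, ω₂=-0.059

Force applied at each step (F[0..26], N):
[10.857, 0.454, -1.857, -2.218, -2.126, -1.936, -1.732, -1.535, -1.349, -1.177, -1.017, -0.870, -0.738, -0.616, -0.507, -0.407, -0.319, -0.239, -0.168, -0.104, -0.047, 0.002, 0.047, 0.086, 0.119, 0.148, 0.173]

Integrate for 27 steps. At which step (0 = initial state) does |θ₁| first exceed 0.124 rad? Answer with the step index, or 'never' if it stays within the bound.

Answer: never

Derivation:
apply F[0]=+10.857 → step 1: x=0.002, v=0.198, θ₁=0.005, ω₁=-0.434, θ₂=-0.000, ω₂=-0.062
apply F[1]=+0.454 → step 2: x=0.006, v=0.208, θ₁=-0.004, ω₁=-0.457, θ₂=-0.001, ω₂=-0.062
apply F[2]=-1.857 → step 3: x=0.009, v=0.168, θ₁=-0.012, ω₁=-0.368, θ₂=-0.003, ω₂=-0.060
apply F[3]=-2.218 → step 4: x=0.012, v=0.123, θ₁=-0.018, ω₁=-0.270, θ₂=-0.004, ω₂=-0.055
apply F[4]=-2.126 → step 5: x=0.014, v=0.080, θ₁=-0.023, ω₁=-0.183, θ₂=-0.005, ω₂=-0.049
apply F[5]=-1.936 → step 6: x=0.016, v=0.043, θ₁=-0.026, ω₁=-0.112, θ₂=-0.006, ω₂=-0.041
apply F[6]=-1.732 → step 7: x=0.016, v=0.011, θ₁=-0.028, ω₁=-0.054, θ₂=-0.007, ω₂=-0.033
apply F[7]=-1.535 → step 8: x=0.016, v=-0.016, θ₁=-0.028, ω₁=-0.008, θ₂=-0.007, ω₂=-0.025
apply F[8]=-1.349 → step 9: x=0.015, v=-0.039, θ₁=-0.028, ω₁=0.028, θ₂=-0.008, ω₂=-0.017
apply F[9]=-1.177 → step 10: x=0.014, v=-0.058, θ₁=-0.027, ω₁=0.055, θ₂=-0.008, ω₂=-0.010
apply F[10]=-1.017 → step 11: x=0.013, v=-0.074, θ₁=-0.026, ω₁=0.076, θ₂=-0.008, ω₂=-0.002
apply F[11]=-0.870 → step 12: x=0.012, v=-0.087, θ₁=-0.024, ω₁=0.090, θ₂=-0.008, ω₂=0.004
apply F[12]=-0.738 → step 13: x=0.010, v=-0.098, θ₁=-0.022, ω₁=0.100, θ₂=-0.008, ω₂=0.010
apply F[13]=-0.616 → step 14: x=0.008, v=-0.106, θ₁=-0.020, ω₁=0.106, θ₂=-0.008, ω₂=0.015
apply F[14]=-0.507 → step 15: x=0.005, v=-0.112, θ₁=-0.018, ω₁=0.109, θ₂=-0.007, ω₂=0.020
apply F[15]=-0.407 → step 16: x=0.003, v=-0.117, θ₁=-0.016, ω₁=0.110, θ₂=-0.007, ω₂=0.024
apply F[16]=-0.319 → step 17: x=0.001, v=-0.120, θ₁=-0.014, ω₁=0.108, θ₂=-0.006, ω₂=0.027
apply F[17]=-0.239 → step 18: x=-0.002, v=-0.123, θ₁=-0.012, ω₁=0.106, θ₂=-0.006, ω₂=0.030
apply F[18]=-0.168 → step 19: x=-0.004, v=-0.124, θ₁=-0.010, ω₁=0.102, θ₂=-0.005, ω₂=0.032
apply F[19]=-0.104 → step 20: x=-0.007, v=-0.124, θ₁=-0.008, ω₁=0.097, θ₂=-0.004, ω₂=0.033
apply F[20]=-0.047 → step 21: x=-0.009, v=-0.123, θ₁=-0.006, ω₁=0.092, θ₂=-0.004, ω₂=0.034
apply F[21]=+0.002 → step 22: x=-0.011, v=-0.122, θ₁=-0.004, ω₁=0.086, θ₂=-0.003, ω₂=0.035
apply F[22]=+0.047 → step 23: x=-0.014, v=-0.120, θ₁=-0.002, ω₁=0.080, θ₂=-0.002, ω₂=0.035
apply F[23]=+0.086 → step 24: x=-0.016, v=-0.118, θ₁=-0.001, ω₁=0.074, θ₂=-0.002, ω₂=0.035
apply F[24]=+0.119 → step 25: x=-0.019, v=-0.115, θ₁=0.001, ω₁=0.068, θ₂=-0.001, ω₂=0.034
apply F[25]=+0.148 → step 26: x=-0.021, v=-0.112, θ₁=0.002, ω₁=0.062, θ₂=-0.000, ω₂=0.033
apply F[26]=+0.173 → step 27: x=-0.023, v=-0.109, θ₁=0.003, ω₁=0.056, θ₂=0.000, ω₂=0.032
max |θ₁| = 0.028 ≤ 0.124 over all 28 states.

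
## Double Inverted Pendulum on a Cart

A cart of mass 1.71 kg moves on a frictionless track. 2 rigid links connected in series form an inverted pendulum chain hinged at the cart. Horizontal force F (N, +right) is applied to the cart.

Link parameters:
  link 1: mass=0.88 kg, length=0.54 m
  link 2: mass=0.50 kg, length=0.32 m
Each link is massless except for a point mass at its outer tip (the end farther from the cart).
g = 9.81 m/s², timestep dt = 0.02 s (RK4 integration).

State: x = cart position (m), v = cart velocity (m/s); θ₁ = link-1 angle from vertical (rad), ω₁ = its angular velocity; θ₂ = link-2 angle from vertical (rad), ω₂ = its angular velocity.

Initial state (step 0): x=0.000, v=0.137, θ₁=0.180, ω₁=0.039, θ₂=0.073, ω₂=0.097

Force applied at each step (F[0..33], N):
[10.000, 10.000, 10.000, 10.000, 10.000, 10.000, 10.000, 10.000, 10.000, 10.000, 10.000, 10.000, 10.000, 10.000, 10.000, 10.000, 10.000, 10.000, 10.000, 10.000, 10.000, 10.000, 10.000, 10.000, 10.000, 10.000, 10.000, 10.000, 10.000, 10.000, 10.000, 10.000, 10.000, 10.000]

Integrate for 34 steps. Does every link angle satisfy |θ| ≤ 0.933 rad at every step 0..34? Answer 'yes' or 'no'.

apply F[0]=+10.000 → step 1: x=0.004, v=0.224, θ₁=0.180, ω₁=-0.031, θ₂=0.074, ω₂=-0.011
apply F[1]=+10.000 → step 2: x=0.009, v=0.311, θ₁=0.179, ω₁=-0.102, θ₂=0.073, ω₂=-0.119
apply F[2]=+10.000 → step 3: x=0.016, v=0.399, θ₁=0.176, ω₁=-0.174, θ₂=0.069, ω₂=-0.226
apply F[3]=+10.000 → step 4: x=0.025, v=0.487, θ₁=0.172, ω₁=-0.249, θ₂=0.064, ω₂=-0.335
apply F[4]=+10.000 → step 5: x=0.036, v=0.576, θ₁=0.166, ω₁=-0.327, θ₂=0.056, ω₂=-0.445
apply F[5]=+10.000 → step 6: x=0.048, v=0.666, θ₁=0.159, ω₁=-0.410, θ₂=0.046, ω₂=-0.557
apply F[6]=+10.000 → step 7: x=0.062, v=0.758, θ₁=0.150, ω₁=-0.498, θ₂=0.033, ω₂=-0.670
apply F[7]=+10.000 → step 8: x=0.078, v=0.851, θ₁=0.139, ω₁=-0.592, θ₂=0.019, ω₂=-0.787
apply F[8]=+10.000 → step 9: x=0.096, v=0.947, θ₁=0.126, ω₁=-0.695, θ₂=0.002, ω₂=-0.905
apply F[9]=+10.000 → step 10: x=0.116, v=1.045, θ₁=0.111, ω₁=-0.807, θ₂=-0.017, ω₂=-1.026
apply F[10]=+10.000 → step 11: x=0.138, v=1.146, θ₁=0.093, ω₁=-0.931, θ₂=-0.039, ω₂=-1.149
apply F[11]=+10.000 → step 12: x=0.162, v=1.251, θ₁=0.073, ω₁=-1.068, θ₂=-0.063, ω₂=-1.273
apply F[12]=+10.000 → step 13: x=0.188, v=1.358, θ₁=0.051, ω₁=-1.219, θ₂=-0.090, ω₂=-1.397
apply F[13]=+10.000 → step 14: x=0.216, v=1.470, θ₁=0.025, ω₁=-1.387, θ₂=-0.119, ω₂=-1.518
apply F[14]=+10.000 → step 15: x=0.247, v=1.585, θ₁=-0.005, ω₁=-1.574, θ₂=-0.151, ω₂=-1.636
apply F[15]=+10.000 → step 16: x=0.280, v=1.705, θ₁=-0.038, ω₁=-1.782, θ₂=-0.185, ω₂=-1.746
apply F[16]=+10.000 → step 17: x=0.315, v=1.828, θ₁=-0.076, ω₁=-2.011, θ₂=-0.220, ω₂=-1.846
apply F[17]=+10.000 → step 18: x=0.353, v=1.955, θ₁=-0.119, ω₁=-2.264, θ₂=-0.258, ω₂=-1.932
apply F[18]=+10.000 → step 19: x=0.393, v=2.084, θ₁=-0.167, ω₁=-2.539, θ₂=-0.298, ω₂=-2.001
apply F[19]=+10.000 → step 20: x=0.436, v=2.213, θ₁=-0.221, ω₁=-2.835, θ₂=-0.338, ω₂=-2.049
apply F[20]=+10.000 → step 21: x=0.482, v=2.340, θ₁=-0.281, ω₁=-3.150, θ₂=-0.379, ω₂=-2.077
apply F[21]=+10.000 → step 22: x=0.530, v=2.462, θ₁=-0.347, ω₁=-3.476, θ₂=-0.421, ω₂=-2.086
apply F[22]=+10.000 → step 23: x=0.580, v=2.575, θ₁=-0.420, ω₁=-3.807, θ₂=-0.463, ω₂=-2.083
apply F[23]=+10.000 → step 24: x=0.633, v=2.674, θ₁=-0.499, ω₁=-4.135, θ₂=-0.504, ω₂=-2.077
apply F[24]=+10.000 → step 25: x=0.687, v=2.756, θ₁=-0.585, ω₁=-4.451, θ₂=-0.546, ω₂=-2.084
apply F[25]=+10.000 → step 26: x=0.743, v=2.818, θ₁=-0.677, ω₁=-4.748, θ₂=-0.588, ω₂=-2.121
apply F[26]=+10.000 → step 27: x=0.800, v=2.857, θ₁=-0.775, ω₁=-5.022, θ₂=-0.631, ω₂=-2.205
apply F[27]=+10.000 → step 28: x=0.857, v=2.871, θ₁=-0.878, ω₁=-5.273, θ₂=-0.677, ω₂=-2.350
apply F[28]=+10.000 → step 29: x=0.914, v=2.861, θ₁=-0.986, ω₁=-5.502, θ₂=-0.726, ω₂=-2.570
apply F[29]=+10.000 → step 30: x=0.971, v=2.826, θ₁=-1.098, ω₁=-5.712, θ₂=-0.780, ω₂=-2.874
apply F[30]=+10.000 → step 31: x=1.027, v=2.768, θ₁=-1.214, ω₁=-5.908, θ₂=-0.841, ω₂=-3.268
apply F[31]=+10.000 → step 32: x=1.082, v=2.687, θ₁=-1.334, ω₁=-6.093, θ₂=-0.911, ω₂=-3.758
apply F[32]=+10.000 → step 33: x=1.135, v=2.581, θ₁=-1.458, ω₁=-6.273, θ₂=-0.992, ω₂=-4.348
apply F[33]=+10.000 → step 34: x=1.185, v=2.452, θ₁=-1.585, ω₁=-6.448, θ₂=-1.086, ω₂=-5.044
Max |angle| over trajectory = 1.585 rad; bound = 0.933 → exceeded.

Answer: no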